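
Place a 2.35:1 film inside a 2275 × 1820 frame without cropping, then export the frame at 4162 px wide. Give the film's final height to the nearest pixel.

In the 2275×1820 frame the film fills the width: height = 2275 / 2.350 ≈ 968.09 px.
Resizing to 4162 px wide multiplies everything by 1.8295: 968.09 → 1771.06 px.

1771 px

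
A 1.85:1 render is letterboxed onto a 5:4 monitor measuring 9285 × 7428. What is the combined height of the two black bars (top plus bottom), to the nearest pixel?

1.85:1 is wider than 5:4, so it spans the full width.
Content height = 9285 / 1.850 ≈ 5018.92 px.
Black = 7428 − 5018.92 = 2409.08 px.

2409 px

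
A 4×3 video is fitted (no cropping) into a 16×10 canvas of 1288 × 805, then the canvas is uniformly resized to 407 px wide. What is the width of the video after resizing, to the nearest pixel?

339 px

Fitted into 1288×805, the video spans the height; its width is 805 × 4/3 ≈ 1073.33 px.
Scaling 1288 → 407 is ×0.3160, so the width becomes 1073.33 × 0.3160 ≈ 339.17 px.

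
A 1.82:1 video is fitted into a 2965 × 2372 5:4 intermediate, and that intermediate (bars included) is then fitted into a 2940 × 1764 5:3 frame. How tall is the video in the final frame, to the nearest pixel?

1.82:1 in 2965×2372: fills the width, so the video is 2965.00 × 1629.12.
Second fit — the 5:4 canvas into 2940×1764 spans the height: 2205.00 × 1764.00 (×0.7437 from 2965×2372).
So the video's height is 1629.12 × 0.7437 ≈ 1211.54.

1212 px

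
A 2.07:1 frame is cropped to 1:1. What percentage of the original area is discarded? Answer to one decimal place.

51.7%

Going from 2.07:1 to 1:1 means cutting width while keeping height.
(1.000)/(2.070) ≈ 0.483 of the area survives, leaving 51.69% discarded.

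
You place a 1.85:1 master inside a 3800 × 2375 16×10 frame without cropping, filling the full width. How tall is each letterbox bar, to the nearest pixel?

That makes the image 2054.05 px tall (3800 / 1.850).
2375 − 2054.05 = 320.95 px of bars (160.47 each).

160 px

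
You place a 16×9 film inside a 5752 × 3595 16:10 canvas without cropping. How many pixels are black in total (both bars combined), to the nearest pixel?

2067844 pixels

16×9 is wider than 16:10, so it spans the full width.
The film is 5752 × 9/16 ≈ 3235.5000 px tall.
3595 − 3235.5000 = 359.5000 px of bars.
Across the 5752-px span: 359.5000 × 5752 ≈ 2067844 px.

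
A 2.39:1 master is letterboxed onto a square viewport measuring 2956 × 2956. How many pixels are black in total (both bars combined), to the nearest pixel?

Since 2.390 > 1.000, the master is width-limited.
That makes the image 1236.8201 px tall (2956 / 2.390).
2956 − 1236.8201 = 1719.1799 px of bars.
Across the 2956-px span: 1719.1799 × 2956 ≈ 5081896 px.

5081896 pixels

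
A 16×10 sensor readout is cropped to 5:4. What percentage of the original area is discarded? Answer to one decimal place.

5:4 is narrower than 16×10, so the crop keeps the full height and trims the width.
(1.250)/(1.600) ≈ 0.781 of the area survives, leaving 21.88% discarded.

21.9%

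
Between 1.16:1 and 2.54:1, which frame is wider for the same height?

1.16 and 2.54; 2.54 > 1.16.

2.54:1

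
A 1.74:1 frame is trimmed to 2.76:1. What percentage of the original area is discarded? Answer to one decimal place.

37.0%

Going from 1.74:1 to 2.76:1 means cutting height while keeping width.
(1.740)/(2.760) ≈ 0.630 of the area survives, leaving 36.96% discarded.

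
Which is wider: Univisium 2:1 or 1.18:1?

Univisium 2:1

Univisium 2:1 = 2 and 1.18; 2 > 1.18.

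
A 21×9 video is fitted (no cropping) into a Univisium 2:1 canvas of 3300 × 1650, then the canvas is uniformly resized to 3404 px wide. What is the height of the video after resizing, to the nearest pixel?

1459 px

In the 3300×1650 frame the video fills the width: height = 3300 × 9/21 ≈ 1414.29 px.
Scaling 3300 → 3404 is ×1.0315, so the height becomes 1414.29 × 1.0315 ≈ 1458.86 px.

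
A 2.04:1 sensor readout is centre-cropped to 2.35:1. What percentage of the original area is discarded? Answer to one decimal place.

13.2%

2.35:1 is wider than 2.04:1, so the crop keeps the full width and trims the height.
Area ratio = (2.040)/(2.350) = 86.81%; the remaining 13.19% is cropped out.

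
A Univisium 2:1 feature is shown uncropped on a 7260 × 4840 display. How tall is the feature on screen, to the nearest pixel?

Univisium 2:1 is wider than 3×2, so it spans the full width.
That makes the image 3630.00 px tall (7260 × 1/2).

3630 px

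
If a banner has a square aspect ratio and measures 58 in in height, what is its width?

58 in

Width = 58 × 1/1 = 58.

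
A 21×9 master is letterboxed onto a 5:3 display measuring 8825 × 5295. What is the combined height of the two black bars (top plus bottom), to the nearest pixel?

1513 px

21×9 (2.333) > 5:3 (1.667), so the master fills the width.
That makes the image 3782.14 px tall (8825 × 9/21).
5295 − 3782.14 = 1512.86 px of bars.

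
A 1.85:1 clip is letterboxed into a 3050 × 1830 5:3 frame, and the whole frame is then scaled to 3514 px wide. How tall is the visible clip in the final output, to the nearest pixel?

Fitted into 3050×1830, the clip spans the width; its height is 3050 / 1.850 ≈ 1648.65 px.
Scaling 3050 → 3514 is ×1.1521, so the height becomes 1648.65 × 1.1521 ≈ 1899.46 px.

1899 px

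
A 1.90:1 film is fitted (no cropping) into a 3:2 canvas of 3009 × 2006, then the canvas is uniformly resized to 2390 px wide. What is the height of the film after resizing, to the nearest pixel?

1258 px

At 3009×2006 the film is width-limited, so height = 3009 / 1.900 ≈ 1583.68 px.
Resizing to 2390 px wide multiplies everything by 0.7943: 1583.68 → 1257.89 px.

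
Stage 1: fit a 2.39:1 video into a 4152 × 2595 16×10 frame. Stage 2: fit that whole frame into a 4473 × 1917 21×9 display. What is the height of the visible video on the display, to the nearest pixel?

Inside the 4152×2595 canvas the video is width-limited at 4152.00 × 1737.24.
Second fit — the 16×10 canvas into 4473×1917 spans the height: 3067.20 × 1917.00 (×0.7387 from 4152×2595).
So the video's height is 1737.24 × 0.7387 ≈ 1283.35.

1283 px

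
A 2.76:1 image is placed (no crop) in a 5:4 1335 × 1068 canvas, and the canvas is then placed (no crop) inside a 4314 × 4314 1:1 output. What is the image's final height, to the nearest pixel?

First fit — 2.76:1 into 1335×1068 spans the width: 1335.00 × 483.70.
The 5:4 canvas is width-limited in 4314×4314, giving 4314.00 × 3451.20; scale factor 3.2315.
So the image's height is 483.70 × 3.2315 ≈ 1563.04.

1563 px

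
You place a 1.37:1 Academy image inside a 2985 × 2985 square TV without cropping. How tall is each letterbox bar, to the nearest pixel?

Since 1.370 > 1.000, the image is width-limited.
Content height = 2985 / 1.370 ≈ 2178.83 px.
2985 − 2178.83 = 806.17 px of bars (403.08 each).

403 px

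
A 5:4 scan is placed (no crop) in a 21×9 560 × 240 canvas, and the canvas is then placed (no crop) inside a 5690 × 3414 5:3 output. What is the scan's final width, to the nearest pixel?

3048 px

5:4 in 560×240: fills the height, so the scan is 300.00 × 240.00.
The 21×9 canvas is width-limited in 5690×3414, giving 5690.00 × 2438.57; scale factor 10.1607.
So the scan's width is 300.00 × 10.1607 ≈ 3048.21.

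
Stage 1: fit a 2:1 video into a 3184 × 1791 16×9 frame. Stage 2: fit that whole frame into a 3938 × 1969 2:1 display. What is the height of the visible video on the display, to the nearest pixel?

Inside the 3184×1791 canvas the video is width-limited at 3184.00 × 1592.00.
16×9 in 3938×1969: fills the height, so the intermediate becomes 3500.44 × 1969.00 — a scale of ×1.0994.
Applying the same ×1.0994: 1592.00 → 1750.22.

1750 px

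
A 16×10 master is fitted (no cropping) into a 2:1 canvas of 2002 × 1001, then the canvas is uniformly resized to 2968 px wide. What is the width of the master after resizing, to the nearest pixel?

2374 px

Fitted into 2002×1001, the master spans the height; its width is 1001 × 16/10 ≈ 1601.60 px.
Scaling 2002 → 2968 is ×1.4825, so the width becomes 1601.60 × 1.4825 ≈ 2374.40 px.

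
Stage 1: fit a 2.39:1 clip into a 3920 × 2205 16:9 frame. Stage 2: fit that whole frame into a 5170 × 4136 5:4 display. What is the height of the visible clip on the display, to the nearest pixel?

First fit — 2.39:1 into 3920×2205 spans the width: 3920.00 × 1640.17.
Second fit — the 16:9 canvas into 5170×4136 spans the width: 5170.00 × 2908.12 (×1.3189 from 3920×2205).
The clip scales with it: height 1640.17 × 1.3189 ≈ 2163.18.

2163 px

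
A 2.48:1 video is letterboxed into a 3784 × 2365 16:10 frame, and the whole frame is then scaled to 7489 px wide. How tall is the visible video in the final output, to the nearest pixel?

At 3784×2365 the video is width-limited, so height = 3784 / 2.480 ≈ 1525.81 px.
Resizing to 7489 px wide multiplies everything by 1.9791: 1525.81 → 3019.76 px.

3020 px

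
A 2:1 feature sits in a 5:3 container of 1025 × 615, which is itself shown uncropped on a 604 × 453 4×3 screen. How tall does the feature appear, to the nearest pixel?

Inside the 1025×615 canvas the feature is width-limited at 1025.00 × 512.50.
Second fit — the 5:3 canvas into 604×453 spans the width: 604.00 × 362.40 (×0.5893 from 1025×615).
Applying the same ×0.5893: 512.50 → 302.00.

302 px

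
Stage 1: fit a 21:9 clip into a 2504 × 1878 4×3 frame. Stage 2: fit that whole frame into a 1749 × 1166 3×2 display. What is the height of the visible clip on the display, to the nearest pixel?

First fit — 21:9 into 2504×1878 spans the width: 2504.00 × 1073.14.
Second fit — the 4×3 canvas into 1749×1166 spans the height: 1554.67 × 1166.00 (×0.6209 from 2504×1878).
So the clip's height is 1073.14 × 0.6209 ≈ 666.29.

666 px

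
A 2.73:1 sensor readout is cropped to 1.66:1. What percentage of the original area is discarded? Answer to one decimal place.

Going from 2.73:1 to 1.66:1 means cutting width while keeping height.
Area ratio = (1.660)/(2.730) = 60.81%; the remaining 39.19% is cropped out.

39.2%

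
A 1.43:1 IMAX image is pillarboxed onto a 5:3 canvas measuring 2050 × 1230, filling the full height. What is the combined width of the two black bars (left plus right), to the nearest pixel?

291 px

Content width = 1230 × 1.430 ≈ 1758.90 px.
2050 − 1758.90 = 291.10 px of bars.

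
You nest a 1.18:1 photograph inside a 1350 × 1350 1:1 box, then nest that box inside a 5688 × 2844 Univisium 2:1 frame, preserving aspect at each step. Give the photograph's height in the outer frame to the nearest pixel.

1.18:1 in 1350×1350: fills the width, so the photograph is 1350.00 × 1144.07.
1:1 in 5688×2844: fills the height, so the intermediate becomes 2844.00 × 2844.00 — a scale of ×2.1067.
So the photograph's height is 1144.07 × 2.1067 ≈ 2410.17.

2410 px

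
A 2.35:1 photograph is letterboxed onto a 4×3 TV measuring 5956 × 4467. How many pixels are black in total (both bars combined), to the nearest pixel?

Since 2.350 > 1.333, the photograph is width-limited.
The photograph is 5956 / 2.350 ≈ 2534.4681 px tall.
Leftover height: 4467 − 2534.4681 = 1932.5319 px.
Across the 5956-px span: 1932.5319 × 5956 ≈ 11510160 px.

11510160 pixels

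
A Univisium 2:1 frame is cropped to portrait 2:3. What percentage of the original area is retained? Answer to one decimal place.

Going from Univisium 2:1 to portrait 2:3 means cutting width while keeping height.
Fraction kept = (0.667)/(2.000) ≈ 33.33%.

33.3%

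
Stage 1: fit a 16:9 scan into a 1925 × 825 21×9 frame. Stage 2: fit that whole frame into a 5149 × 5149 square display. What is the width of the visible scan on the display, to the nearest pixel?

16:9 in 1925×825: fills the height, so the scan is 1466.67 × 825.00.
The 21×9 canvas is width-limited in 5149×5149, giving 5149.00 × 2206.71; scale factor 2.6748.
So the scan's width is 1466.67 × 2.6748 ≈ 3923.05.

3923 px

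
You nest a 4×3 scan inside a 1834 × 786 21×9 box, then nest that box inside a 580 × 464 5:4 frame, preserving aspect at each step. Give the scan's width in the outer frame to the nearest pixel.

331 px

Inside the 1834×786 canvas the scan is height-limited at 1048.00 × 786.00.
The 21×9 canvas is width-limited in 580×464, giving 580.00 × 248.57; scale factor 0.3162.
The scan scales with it: width 1048.00 × 0.3162 ≈ 331.43.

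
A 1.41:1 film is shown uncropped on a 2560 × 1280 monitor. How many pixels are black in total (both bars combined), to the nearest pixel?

1.41:1 is narrower than 2:1, so it spans the full height.
That makes the image 1804.8000 px wide (1280 × 1.410).
2560 − 1804.8000 = 755.2000 px of bars.
Bar area = 755.2000 × 1280 ≈ 966656 px.

966656 pixels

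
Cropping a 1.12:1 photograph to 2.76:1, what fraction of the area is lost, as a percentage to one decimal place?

The width stays; only height is cut (since 2.76:1 is wider than 1.12:1).
Fraction kept = (1.120)/(2.760) ≈ 40.58%, so 59.42% is lost.

59.4%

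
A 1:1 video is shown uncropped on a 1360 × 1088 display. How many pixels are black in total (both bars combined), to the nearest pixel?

Since 1.000 < 1.250, the video is height-limited.
That makes the image 1088.0000 px wide (1088 × 1/1).
Black = 1360 − 1088.0000 = 272.0000 px.
That's 272.0000 × 1088 ≈ 295936 black pixels.

295936 pixels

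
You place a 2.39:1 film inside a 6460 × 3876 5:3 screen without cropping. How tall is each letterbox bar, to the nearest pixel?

587 px

Since 2.390 > 1.667, the film is width-limited.
That makes the image 2702.93 px tall (6460 / 2.390).
Black = 3876 − 2702.93 = 1173.07 px, or 586.54 per bar.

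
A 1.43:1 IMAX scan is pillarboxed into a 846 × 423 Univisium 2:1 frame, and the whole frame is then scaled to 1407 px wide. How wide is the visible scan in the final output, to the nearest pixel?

In the 846×423 frame the scan fills the height: width = 423 × 1.430 ≈ 604.89 px.
The frame scales by 1407/846 = 1.6631; 604.89 × 1.6631 ≈ 1006.00 px.

1006 px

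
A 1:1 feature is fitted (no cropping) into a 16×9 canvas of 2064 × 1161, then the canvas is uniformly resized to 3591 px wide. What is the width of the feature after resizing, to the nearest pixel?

2020 px

In the 2064×1161 frame the feature fills the height: width = 1161 × 1/1 ≈ 1161.00 px.
Resizing to 3591 px wide multiplies everything by 1.7398: 1161.00 → 2019.94 px.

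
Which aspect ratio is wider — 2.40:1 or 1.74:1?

2.40:1

2.4 and 1.74; 2.4 > 1.74.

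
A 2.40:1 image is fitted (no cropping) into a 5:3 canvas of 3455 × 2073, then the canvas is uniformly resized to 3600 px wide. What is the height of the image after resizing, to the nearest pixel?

At 3455×2073 the image is width-limited, so height = 3455 / 2.400 ≈ 1439.58 px.
The frame scales by 3600/3455 = 1.0420; 1439.58 × 1.0420 ≈ 1500.00 px.

1500 px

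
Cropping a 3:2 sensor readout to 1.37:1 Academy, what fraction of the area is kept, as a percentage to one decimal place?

The height stays; only width is cut (since 1.37:1 Academy is narrower than 3:2).
(1.370)/(1.500) ≈ 0.913 of the area survives.

91.3%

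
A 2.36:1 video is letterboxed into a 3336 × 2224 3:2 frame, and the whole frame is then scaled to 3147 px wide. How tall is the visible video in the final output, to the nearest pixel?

Fitted into 3336×2224, the video spans the width; its height is 3336 / 2.360 ≈ 1413.56 px.
Resizing to 3147 px wide multiplies everything by 0.9433: 1413.56 → 1333.47 px.

1333 px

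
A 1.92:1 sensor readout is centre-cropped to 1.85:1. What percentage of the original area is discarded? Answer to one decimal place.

3.6%

Going from 1.92:1 to 1.85:1 means cutting width while keeping height.
(1.850)/(1.920) ≈ 0.964 of the area survives, leaving 3.65% discarded.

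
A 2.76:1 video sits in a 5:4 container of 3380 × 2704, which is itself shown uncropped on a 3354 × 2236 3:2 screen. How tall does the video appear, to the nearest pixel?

Inside the 3380×2704 canvas the video is width-limited at 3380.00 × 1224.64.
The 5:4 canvas is height-limited in 3354×2236, giving 2795.00 × 2236.00; scale factor 0.8269.
Applying the same ×0.8269: 1224.64 → 1012.68.

1013 px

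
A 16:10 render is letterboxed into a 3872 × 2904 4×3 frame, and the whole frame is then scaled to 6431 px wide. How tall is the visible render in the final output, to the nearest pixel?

4019 px

At 3872×2904 the render is width-limited, so height = 3872 × 10/16 ≈ 2420.00 px.
Scaling 3872 → 6431 is ×1.6609, so the height becomes 2420.00 × 1.6609 ≈ 4019.38 px.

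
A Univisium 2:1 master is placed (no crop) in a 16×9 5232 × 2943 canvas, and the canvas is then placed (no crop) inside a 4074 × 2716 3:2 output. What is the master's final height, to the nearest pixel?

First fit — Univisium 2:1 into 5232×2943 spans the width: 5232.00 × 2616.00.
16×9 in 4074×2716: fills the width, so the intermediate becomes 4074.00 × 2291.62 — a scale of ×0.7787.
Applying the same ×0.7787: 2616.00 → 2037.00.

2037 px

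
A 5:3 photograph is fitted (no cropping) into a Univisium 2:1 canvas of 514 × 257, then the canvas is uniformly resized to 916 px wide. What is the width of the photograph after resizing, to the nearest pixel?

Fitted into 514×257, the photograph spans the height; its width is 257 × 5/3 ≈ 428.33 px.
Scaling 514 → 916 is ×1.7821, so the width becomes 428.33 × 1.7821 ≈ 763.33 px.

763 px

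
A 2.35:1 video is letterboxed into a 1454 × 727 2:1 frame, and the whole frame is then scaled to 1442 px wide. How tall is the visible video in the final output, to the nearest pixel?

At 1454×727 the video is width-limited, so height = 1454 / 2.350 ≈ 618.72 px.
Resizing to 1442 px wide multiplies everything by 0.9917: 618.72 → 613.62 px.

614 px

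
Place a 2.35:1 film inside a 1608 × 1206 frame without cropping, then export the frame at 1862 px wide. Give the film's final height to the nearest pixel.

At 1608×1206 the film is width-limited, so height = 1608 / 2.350 ≈ 684.26 px.
Resizing to 1862 px wide multiplies everything by 1.1580: 684.26 → 792.34 px.

792 px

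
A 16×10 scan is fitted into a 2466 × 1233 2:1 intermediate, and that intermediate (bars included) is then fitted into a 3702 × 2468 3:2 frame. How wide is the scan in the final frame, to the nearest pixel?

2962 px

16×10 in 2466×1233: fills the height, so the scan is 1972.80 × 1233.00.
2:1 in 3702×2468: fills the width, so the intermediate becomes 3702.00 × 1851.00 — a scale of ×1.5012.
The scan scales with it: width 1972.80 × 1.5012 ≈ 2961.60.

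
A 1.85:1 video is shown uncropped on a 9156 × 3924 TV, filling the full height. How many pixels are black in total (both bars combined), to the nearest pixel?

Content width = 3924 × 1.850 ≈ 7259.4000 px.
9156 − 7259.4000 = 1896.6000 px of bars.
Bar area = 1896.6000 × 3924 ≈ 7442258 px.

7442258 pixels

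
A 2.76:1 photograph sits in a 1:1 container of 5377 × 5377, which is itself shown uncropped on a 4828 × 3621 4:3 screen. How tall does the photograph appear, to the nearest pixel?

Inside the 5377×5377 canvas the photograph is width-limited at 5377.00 × 1948.19.
1:1 in 4828×3621: fills the height, so the intermediate becomes 3621.00 × 3621.00 — a scale of ×0.6734.
The photograph scales with it: height 1948.19 × 0.6734 ≈ 1311.96.

1312 px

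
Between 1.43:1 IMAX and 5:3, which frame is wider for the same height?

5:3

1.43 and 5:3 = 1.667; 1.667 > 1.43.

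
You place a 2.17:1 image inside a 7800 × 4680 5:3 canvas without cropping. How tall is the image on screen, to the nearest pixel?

3594 px

2.17:1 is wider than 5:3, so it spans the full width.
The image is 7800 / 2.170 ≈ 3594.47 px tall.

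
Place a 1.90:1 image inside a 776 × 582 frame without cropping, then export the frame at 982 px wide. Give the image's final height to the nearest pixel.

At 776×582 the image is width-limited, so height = 776 / 1.900 ≈ 408.42 px.
Scaling 776 → 982 is ×1.2655, so the height becomes 408.42 × 1.2655 ≈ 516.84 px.

517 px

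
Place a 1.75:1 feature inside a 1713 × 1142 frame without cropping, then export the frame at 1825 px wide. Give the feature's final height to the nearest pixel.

1043 px

Fitted into 1713×1142, the feature spans the width; its height is 1713 / 1.750 ≈ 978.86 px.
The frame scales by 1825/1713 = 1.0654; 978.86 × 1.0654 ≈ 1042.86 px.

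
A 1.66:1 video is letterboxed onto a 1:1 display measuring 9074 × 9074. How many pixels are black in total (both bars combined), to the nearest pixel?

32736587 pixels

1.66:1 (1.660) > 1:1 (1.000), so the video fills the width.
That makes the image 5466.2651 px tall (9074 / 1.660).
Leftover height: 9074 − 5466.2651 = 3607.7349 px.
Bar area = 3607.7349 × 9074 ≈ 32736587 px.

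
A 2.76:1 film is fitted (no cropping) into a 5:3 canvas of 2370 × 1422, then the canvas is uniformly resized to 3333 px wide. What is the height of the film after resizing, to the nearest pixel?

In the 2370×1422 frame the film fills the width: height = 2370 / 2.760 ≈ 858.70 px.
The frame scales by 3333/2370 = 1.4063; 858.70 × 1.4063 ≈ 1207.61 px.

1208 px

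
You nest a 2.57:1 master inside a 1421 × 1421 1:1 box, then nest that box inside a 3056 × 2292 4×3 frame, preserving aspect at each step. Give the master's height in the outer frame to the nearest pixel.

Inside the 1421×1421 canvas the master is width-limited at 1421.00 × 552.92.
The 1:1 canvas is height-limited in 3056×2292, giving 2292.00 × 2292.00; scale factor 1.6129.
The master scales with it: height 552.92 × 1.6129 ≈ 891.83.

892 px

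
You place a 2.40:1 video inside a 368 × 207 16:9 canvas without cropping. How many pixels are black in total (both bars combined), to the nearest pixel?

19749 pixels

2.40:1 is wider than 16:9, so it spans the full width.
That makes the image 153.3333 px tall (368 / 2.400).
207 − 153.3333 = 53.6667 px of bars.
Across the 368-px span: 53.6667 × 368 ≈ 19749 px.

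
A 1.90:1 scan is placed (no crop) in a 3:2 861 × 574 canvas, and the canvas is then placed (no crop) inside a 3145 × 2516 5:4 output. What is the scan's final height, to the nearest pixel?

1655 px

First fit — 1.90:1 into 861×574 spans the width: 861.00 × 453.16.
Second fit — the 3:2 canvas into 3145×2516 spans the width: 3145.00 × 2096.67 (×3.6527 from 861×574).
Applying the same ×3.6527: 453.16 → 1655.26.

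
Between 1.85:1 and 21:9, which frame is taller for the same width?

1.85:1

1.85 and 21:9 = 2.333; 2.333 > 1.85. The smaller width-to-height ratio is the taller frame.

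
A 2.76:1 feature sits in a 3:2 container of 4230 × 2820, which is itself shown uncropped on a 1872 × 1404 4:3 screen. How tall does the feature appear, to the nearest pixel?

2.76:1 in 4230×2820: fills the width, so the feature is 4230.00 × 1532.61.
Second fit — the 3:2 canvas into 1872×1404 spans the width: 1872.00 × 1248.00 (×0.4426 from 4230×2820).
So the feature's height is 1532.61 × 0.4426 ≈ 678.26.

678 px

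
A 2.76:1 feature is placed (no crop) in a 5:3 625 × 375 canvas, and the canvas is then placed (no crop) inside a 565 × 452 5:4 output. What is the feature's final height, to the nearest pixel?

Inside the 625×375 canvas the feature is width-limited at 625.00 × 226.45.
5:3 in 565×452: fills the width, so the intermediate becomes 565.00 × 339.00 — a scale of ×0.9040.
Applying the same ×0.9040: 226.45 → 204.71.

205 px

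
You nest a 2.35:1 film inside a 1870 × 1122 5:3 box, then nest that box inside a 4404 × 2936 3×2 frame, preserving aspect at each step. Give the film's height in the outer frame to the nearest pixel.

1874 px

First fit — 2.35:1 into 1870×1122 spans the width: 1870.00 × 795.74.
The 5:3 canvas is width-limited in 4404×2936, giving 4404.00 × 2642.40; scale factor 2.3551.
The film scales with it: height 795.74 × 2.3551 ≈ 1874.04.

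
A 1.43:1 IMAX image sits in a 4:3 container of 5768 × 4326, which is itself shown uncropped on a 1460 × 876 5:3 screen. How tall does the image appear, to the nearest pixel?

Inside the 5768×4326 canvas the image is width-limited at 5768.00 × 4033.57.
The 4:3 canvas is height-limited in 1460×876, giving 1168.00 × 876.00; scale factor 0.2025.
So the image's height is 4033.57 × 0.2025 ≈ 816.78.

817 px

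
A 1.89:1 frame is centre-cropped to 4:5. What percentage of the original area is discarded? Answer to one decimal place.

57.7%

Going from 1.89:1 to 4:5 means cutting width while keeping height.
Area ratio = (0.800)/(1.890) = 42.33%; the remaining 57.67% is cropped out.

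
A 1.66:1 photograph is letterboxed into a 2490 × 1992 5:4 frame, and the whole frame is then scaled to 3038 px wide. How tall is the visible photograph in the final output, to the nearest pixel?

At 2490×1992 the photograph is width-limited, so height = 2490 / 1.660 ≈ 1500.00 px.
Resizing to 3038 px wide multiplies everything by 1.2201: 1500.00 → 1830.12 px.

1830 px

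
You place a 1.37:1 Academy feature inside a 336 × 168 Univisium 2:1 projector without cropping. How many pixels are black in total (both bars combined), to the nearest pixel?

17781 pixels

1.37:1 Academy is narrower than Univisium 2:1, so it spans the full height.
Content width = 168 × 1.370 ≈ 230.1600 px.
336 − 230.1600 = 105.8400 px of bars.
Across the 168-px span: 105.8400 × 168 ≈ 17781 px.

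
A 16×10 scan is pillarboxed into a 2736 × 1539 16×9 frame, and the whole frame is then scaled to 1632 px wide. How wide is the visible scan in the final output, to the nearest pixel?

1469 px

At 2736×1539 the scan is height-limited, so width = 1539 × 16/10 ≈ 2462.40 px.
Scaling 2736 → 1632 is ×0.5965, so the width becomes 2462.40 × 0.5965 ≈ 1468.80 px.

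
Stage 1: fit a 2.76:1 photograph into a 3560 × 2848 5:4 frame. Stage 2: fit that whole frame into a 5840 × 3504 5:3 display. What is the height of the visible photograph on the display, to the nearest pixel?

First fit — 2.76:1 into 3560×2848 spans the width: 3560.00 × 1289.86.
5:4 in 5840×3504: fills the height, so the intermediate becomes 4380.00 × 3504.00 — a scale of ×1.2303.
Applying the same ×1.2303: 1289.86 → 1586.96.

1587 px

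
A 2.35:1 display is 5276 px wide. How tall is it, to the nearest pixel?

2245 px

Height = 5276 / 2.350 = 2245.11.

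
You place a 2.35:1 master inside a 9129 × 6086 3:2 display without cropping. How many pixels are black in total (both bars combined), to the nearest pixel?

2.35:1 is wider than 3:2, so it spans the full width.
That makes the image 3884.6809 px tall (9129 / 2.350).
Leftover height: 6086 − 3884.6809 = 2201.3191 px.
Across the 9129-px span: 2201.3191 × 9129 ≈ 20095843 px.

20095843 pixels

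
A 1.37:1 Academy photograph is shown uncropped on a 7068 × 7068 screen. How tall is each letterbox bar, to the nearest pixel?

Since 1.370 > 1.000, the photograph is width-limited.
That makes the image 5159.12 px tall (7068 / 1.370).
Leftover height: 7068 − 5159.12 = 1908.88 px → 954.44 each side.

954 px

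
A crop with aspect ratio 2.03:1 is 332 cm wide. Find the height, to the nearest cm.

164 cm

332 / 2.030 = 163.55.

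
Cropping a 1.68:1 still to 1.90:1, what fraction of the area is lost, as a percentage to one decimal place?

Going from 1.68:1 to 1.90:1 means cutting height while keeping width.
Fraction kept = (1.680)/(1.900) ≈ 88.42%, so 11.58% is lost.

11.6%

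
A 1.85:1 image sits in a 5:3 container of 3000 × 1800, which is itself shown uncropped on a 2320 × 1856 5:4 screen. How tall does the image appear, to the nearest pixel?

First fit — 1.85:1 into 3000×1800 spans the width: 3000.00 × 1621.62.
5:3 in 2320×1856: fills the width, so the intermediate becomes 2320.00 × 1392.00 — a scale of ×0.7733.
Applying the same ×0.7733: 1621.62 → 1254.05.

1254 px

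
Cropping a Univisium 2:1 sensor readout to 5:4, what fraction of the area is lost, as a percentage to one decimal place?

5:4 is narrower than Univisium 2:1, so the crop keeps the full height and trims the width.
Area ratio = (1.250)/(2.000) = 62.50%; the remaining 37.50% is cropped out.

37.5%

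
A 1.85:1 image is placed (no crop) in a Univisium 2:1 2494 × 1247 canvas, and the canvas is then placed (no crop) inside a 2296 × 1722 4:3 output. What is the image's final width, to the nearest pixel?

1.85:1 in 2494×1247: fills the height, so the image is 2306.95 × 1247.00.
Second fit — the Univisium 2:1 canvas into 2296×1722 spans the width: 2296.00 × 1148.00 (×0.9206 from 2494×1247).
So the image's width is 2306.95 × 0.9206 ≈ 2123.80.

2124 px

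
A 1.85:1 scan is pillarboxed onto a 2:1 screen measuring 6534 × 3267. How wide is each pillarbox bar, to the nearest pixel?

245 px

Since 1.850 < 2.000, the scan is height-limited.
That makes the image 6043.95 px wide (3267 × 1.850).
6534 − 6043.95 = 490.05 px of bars (245.03 each).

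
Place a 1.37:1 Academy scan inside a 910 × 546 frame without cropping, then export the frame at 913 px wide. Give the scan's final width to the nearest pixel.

750 px

In the 910×546 frame the scan fills the height: width = 546 × 1.370 ≈ 748.02 px.
The frame scales by 913/910 = 1.0033; 748.02 × 1.0033 ≈ 750.49 px.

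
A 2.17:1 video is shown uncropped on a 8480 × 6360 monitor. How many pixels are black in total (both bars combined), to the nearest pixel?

20794367 pixels

2.17:1 (2.170) > 4×3 (1.333), so the video fills the width.
That makes the image 3907.8341 px tall (8480 / 2.170).
Leftover height: 6360 − 3907.8341 = 2452.1659 px.
Bar area = 2452.1659 × 8480 ≈ 20794367 px.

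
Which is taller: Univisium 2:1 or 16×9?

Univisium 2:1 = 2 and 16×9 = 1.778; 2 > 1.778. The smaller width-to-height ratio is the taller frame.

16×9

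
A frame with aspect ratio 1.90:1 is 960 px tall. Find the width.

960 × 1.900 = 1824.

1824 px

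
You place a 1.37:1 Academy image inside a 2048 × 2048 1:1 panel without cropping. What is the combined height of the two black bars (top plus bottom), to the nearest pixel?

553 px

1.37:1 Academy is wider than 1:1, so it spans the full width.
Content height = 2048 / 1.370 ≈ 1494.89 px.
2048 − 1494.89 = 553.11 px of bars.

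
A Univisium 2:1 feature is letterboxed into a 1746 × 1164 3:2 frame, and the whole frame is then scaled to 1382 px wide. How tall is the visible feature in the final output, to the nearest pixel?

691 px

In the 1746×1164 frame the feature fills the width: height = 1746 × 1/2 ≈ 873.00 px.
Resizing to 1382 px wide multiplies everything by 0.7915: 873.00 → 691.00 px.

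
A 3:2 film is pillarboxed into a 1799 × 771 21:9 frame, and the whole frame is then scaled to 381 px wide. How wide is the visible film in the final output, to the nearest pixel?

245 px

At 1799×771 the film is height-limited, so width = 771 × 3/2 ≈ 1156.50 px.
The frame scales by 381/1799 = 0.2118; 1156.50 × 0.2118 ≈ 244.93 px.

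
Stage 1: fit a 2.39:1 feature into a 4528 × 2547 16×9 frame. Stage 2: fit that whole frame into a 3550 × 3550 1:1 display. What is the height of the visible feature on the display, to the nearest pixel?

First fit — 2.39:1 into 4528×2547 spans the width: 4528.00 × 1894.56.
Second fit — the 16×9 canvas into 3550×3550 spans the width: 3550.00 × 1996.88 (×0.7840 from 4528×2547).
So the feature's height is 1894.56 × 0.7840 ≈ 1485.36.

1485 px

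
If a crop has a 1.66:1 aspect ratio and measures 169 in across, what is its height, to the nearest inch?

102 in

At 1.66:1, 169 / 1.660 ≈ 101.81.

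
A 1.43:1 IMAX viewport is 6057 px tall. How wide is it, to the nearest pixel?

At 1.43:1 IMAX, 6057 × 1.430 ≈ 8661.51.

8662 px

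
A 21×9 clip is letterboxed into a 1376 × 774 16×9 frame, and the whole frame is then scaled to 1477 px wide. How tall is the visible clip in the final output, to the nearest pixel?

In the 1376×774 frame the clip fills the width: height = 1376 × 9/21 ≈ 589.71 px.
Resizing to 1477 px wide multiplies everything by 1.0734: 589.71 → 633.00 px.

633 px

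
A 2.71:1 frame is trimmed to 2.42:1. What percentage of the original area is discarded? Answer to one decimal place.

10.7%

The height stays; only width is cut (since 2.42:1 is narrower than 2.71:1).
Area ratio = (2.420)/(2.710) = 89.30%; the remaining 10.70% is cropped out.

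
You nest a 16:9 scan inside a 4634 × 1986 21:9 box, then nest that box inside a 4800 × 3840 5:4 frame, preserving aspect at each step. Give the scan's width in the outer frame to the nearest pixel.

3657 px

First fit — 16:9 into 4634×1986 spans the height: 3530.67 × 1986.00.
Second fit — the 21:9 canvas into 4800×3840 spans the width: 4800.00 × 2057.14 (×1.0358 from 4634×1986).
So the scan's width is 3530.67 × 1.0358 ≈ 3657.14.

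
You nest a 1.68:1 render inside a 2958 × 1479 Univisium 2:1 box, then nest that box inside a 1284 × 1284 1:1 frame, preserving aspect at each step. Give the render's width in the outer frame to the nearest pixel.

Inside the 2958×1479 canvas the render is height-limited at 2484.72 × 1479.00.
Second fit — the Univisium 2:1 canvas into 1284×1284 spans the width: 1284.00 × 642.00 (×0.4341 from 2958×1479).
Applying the same ×0.4341: 2484.72 → 1078.56.

1079 px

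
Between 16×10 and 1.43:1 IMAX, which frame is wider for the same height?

16×10

16×10 = 1.6 and 1.43; 1.6 > 1.43.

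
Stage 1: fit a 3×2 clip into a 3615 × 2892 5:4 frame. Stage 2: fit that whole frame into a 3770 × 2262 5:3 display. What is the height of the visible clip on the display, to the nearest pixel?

1885 px

First fit — 3×2 into 3615×2892 spans the width: 3615.00 × 2410.00.
The 5:4 canvas is height-limited in 3770×2262, giving 2827.50 × 2262.00; scale factor 0.7822.
The clip scales with it: height 2410.00 × 0.7822 ≈ 1885.00.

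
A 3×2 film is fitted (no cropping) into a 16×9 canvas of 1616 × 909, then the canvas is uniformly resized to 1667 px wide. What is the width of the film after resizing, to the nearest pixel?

1407 px

In the 1616×909 frame the film fills the height: width = 909 × 3/2 ≈ 1363.50 px.
The frame scales by 1667/1616 = 1.0316; 1363.50 × 1.0316 ≈ 1406.53 px.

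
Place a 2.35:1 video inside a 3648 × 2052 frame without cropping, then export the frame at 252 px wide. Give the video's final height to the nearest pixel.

107 px

In the 3648×2052 frame the video fills the width: height = 3648 / 2.350 ≈ 1552.34 px.
Scaling 3648 → 252 is ×0.0691, so the height becomes 1552.34 × 0.0691 ≈ 107.23 px.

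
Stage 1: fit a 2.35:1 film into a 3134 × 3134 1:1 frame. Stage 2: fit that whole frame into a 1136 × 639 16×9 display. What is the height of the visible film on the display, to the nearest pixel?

272 px

First fit — 2.35:1 into 3134×3134 spans the width: 3134.00 × 1333.62.
The 1:1 canvas is height-limited in 1136×639, giving 639.00 × 639.00; scale factor 0.2039.
The film scales with it: height 1333.62 × 0.2039 ≈ 271.91.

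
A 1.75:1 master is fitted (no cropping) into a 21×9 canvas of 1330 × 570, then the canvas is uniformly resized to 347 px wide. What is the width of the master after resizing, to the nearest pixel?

260 px

Fitted into 1330×570, the master spans the height; its width is 570 × 1.750 ≈ 997.50 px.
Scaling 1330 → 347 is ×0.2609, so the width becomes 997.50 × 0.2609 ≈ 260.25 px.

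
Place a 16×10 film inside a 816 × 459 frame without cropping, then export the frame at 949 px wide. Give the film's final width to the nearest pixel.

At 816×459 the film is height-limited, so width = 459 × 16/10 ≈ 734.40 px.
Scaling 816 → 949 is ×1.1630, so the width becomes 734.40 × 1.1630 ≈ 854.10 px.

854 px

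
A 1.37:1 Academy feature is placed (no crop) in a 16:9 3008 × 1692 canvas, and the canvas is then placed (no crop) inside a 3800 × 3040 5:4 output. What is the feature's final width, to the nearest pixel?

2928 px

First fit — 1.37:1 Academy into 3008×1692 spans the height: 2318.04 × 1692.00.
Second fit — the 16:9 canvas into 3800×3040 spans the width: 3800.00 × 2137.50 (×1.2633 from 3008×1692).
The feature scales with it: width 2318.04 × 1.2633 ≈ 2928.38.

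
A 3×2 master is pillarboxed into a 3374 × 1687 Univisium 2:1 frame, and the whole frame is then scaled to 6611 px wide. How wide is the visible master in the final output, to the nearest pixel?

At 3374×1687 the master is height-limited, so width = 1687 × 3/2 ≈ 2530.50 px.
The frame scales by 6611/3374 = 1.9594; 2530.50 × 1.9594 ≈ 4958.25 px.

4958 px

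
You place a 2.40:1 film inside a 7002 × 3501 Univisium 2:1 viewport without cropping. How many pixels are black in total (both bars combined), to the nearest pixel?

4085667 pixels

2.40:1 (2.400) > Univisium 2:1 (2.000), so the film fills the width.
The film is 7002 / 2.400 ≈ 2917.5000 px tall.
3501 − 2917.5000 = 583.5000 px of bars.
That's 583.5000 × 7002 ≈ 4085667 black pixels.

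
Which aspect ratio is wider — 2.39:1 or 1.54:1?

2.39 and 1.54; 2.39 > 1.54.

2.39:1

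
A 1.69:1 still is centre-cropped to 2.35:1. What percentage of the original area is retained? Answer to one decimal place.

The width stays; only height is cut (since 2.35:1 is wider than 1.69:1).
(1.690)/(2.350) ≈ 0.719 of the area survives.

71.9%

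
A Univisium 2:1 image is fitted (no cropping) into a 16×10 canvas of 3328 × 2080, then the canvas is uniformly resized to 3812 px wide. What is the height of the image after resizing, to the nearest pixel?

1906 px

In the 3328×2080 frame the image fills the width: height = 3328 × 1/2 ≈ 1664.00 px.
Resizing to 3812 px wide multiplies everything by 1.1454: 1664.00 → 1906.00 px.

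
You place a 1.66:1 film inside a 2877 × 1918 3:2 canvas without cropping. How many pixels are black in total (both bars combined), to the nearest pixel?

531864 pixels

1.66:1 is wider than 3:2, so it spans the full width.
That makes the image 1733.1325 px tall (2877 / 1.660).
1918 − 1733.1325 = 184.8675 px of bars.
That's 184.8675 × 2877 ≈ 531864 black pixels.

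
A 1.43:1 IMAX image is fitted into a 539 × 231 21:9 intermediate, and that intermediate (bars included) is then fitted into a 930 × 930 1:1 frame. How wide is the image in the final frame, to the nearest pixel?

First fit — 1.43:1 IMAX into 539×231 spans the height: 330.33 × 231.00.
Second fit — the 21:9 canvas into 930×930 spans the width: 930.00 × 398.57 (×1.7254 from 539×231).
So the image's width is 330.33 × 1.7254 ≈ 569.96.

570 px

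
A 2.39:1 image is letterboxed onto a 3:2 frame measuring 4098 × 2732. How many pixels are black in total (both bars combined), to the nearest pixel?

2.39:1 (2.390) > 3:2 (1.500), so the image fills the width.
That makes the image 1714.6444 px tall (4098 / 2.390).
2732 − 1714.6444 = 1017.3556 px of bars.
Across the 4098-px span: 1017.3556 × 4098 ≈ 4169123 px.

4169123 pixels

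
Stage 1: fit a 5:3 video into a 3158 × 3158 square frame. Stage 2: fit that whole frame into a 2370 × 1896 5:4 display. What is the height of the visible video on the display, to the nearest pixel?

1138 px

5:3 in 3158×3158: fills the width, so the video is 3158.00 × 1894.80.
Second fit — the square canvas into 2370×1896 spans the height: 1896.00 × 1896.00 (×0.6004 from 3158×3158).
So the video's height is 1894.80 × 0.6004 ≈ 1137.60.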